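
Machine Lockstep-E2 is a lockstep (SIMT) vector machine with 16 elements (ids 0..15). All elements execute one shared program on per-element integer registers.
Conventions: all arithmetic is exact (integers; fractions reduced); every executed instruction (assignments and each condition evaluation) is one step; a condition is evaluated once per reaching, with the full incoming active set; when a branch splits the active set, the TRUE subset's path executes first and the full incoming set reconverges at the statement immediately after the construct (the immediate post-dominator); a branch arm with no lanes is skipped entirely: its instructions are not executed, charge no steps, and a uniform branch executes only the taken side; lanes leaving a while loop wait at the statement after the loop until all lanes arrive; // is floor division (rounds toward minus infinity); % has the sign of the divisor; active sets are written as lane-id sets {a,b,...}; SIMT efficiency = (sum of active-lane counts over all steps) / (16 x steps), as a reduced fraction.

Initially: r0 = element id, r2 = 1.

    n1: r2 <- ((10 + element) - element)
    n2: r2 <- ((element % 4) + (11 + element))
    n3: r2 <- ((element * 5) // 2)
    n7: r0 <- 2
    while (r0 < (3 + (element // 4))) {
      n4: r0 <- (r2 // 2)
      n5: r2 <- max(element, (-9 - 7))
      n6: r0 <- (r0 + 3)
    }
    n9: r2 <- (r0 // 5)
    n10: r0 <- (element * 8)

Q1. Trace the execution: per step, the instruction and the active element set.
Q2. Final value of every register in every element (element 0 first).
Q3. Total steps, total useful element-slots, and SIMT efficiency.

step 0: r2 <- ((10 + element) - element) {0,1,2,3,4,5,6,7,8,9,10,11,12,13,14,15}
step 1: r2 <- ((element % 4) + (11 + element)) {0,1,2,3,4,5,6,7,8,9,10,11,12,13,14,15}
step 2: r2 <- ((element * 5) // 2)   {0,1,2,3,4,5,6,7,8,9,10,11,12,13,14,15}
step 3: r0 <- 2                      {0,1,2,3,4,5,6,7,8,9,10,11,12,13,14,15}
step 4: eval (r0 < (3 + (element // 4))) {0,1,2,3,4,5,6,7,8,9,10,11,12,13,14,15}
step 5: r0 <- (r2 // 2)              {0,1,2,3,4,5,6,7,8,9,10,11,12,13,14,15}
step 6: r2 <- max(element, (-9 - 7)) {0,1,2,3,4,5,6,7,8,9,10,11,12,13,14,15}
step 7: r0 <- (r0 + 3)               {0,1,2,3,4,5,6,7,8,9,10,11,12,13,14,15}
step 8: eval (r0 < (3 + (element // 4))) {0,1,2,3,4,5,6,7,8,9,10,11,12,13,14,15}
step 9: r2 <- (r0 // 5)              {0,1,2,3,4,5,6,7,8,9,10,11,12,13,14,15}
step 10: r0 <- (element * 8)          {0,1,2,3,4,5,6,7,8,9,10,11,12,13,14,15}

Answer: 11 steps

r0: 0,8,16,24,32,40,48,56,64,72,80,88,96,104,112,120
r2: 0,0,1,1,1,1,2,2,2,2,3,3,3,3,4,4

steps = 11; useful = 176; efficiency = 176/176 = 1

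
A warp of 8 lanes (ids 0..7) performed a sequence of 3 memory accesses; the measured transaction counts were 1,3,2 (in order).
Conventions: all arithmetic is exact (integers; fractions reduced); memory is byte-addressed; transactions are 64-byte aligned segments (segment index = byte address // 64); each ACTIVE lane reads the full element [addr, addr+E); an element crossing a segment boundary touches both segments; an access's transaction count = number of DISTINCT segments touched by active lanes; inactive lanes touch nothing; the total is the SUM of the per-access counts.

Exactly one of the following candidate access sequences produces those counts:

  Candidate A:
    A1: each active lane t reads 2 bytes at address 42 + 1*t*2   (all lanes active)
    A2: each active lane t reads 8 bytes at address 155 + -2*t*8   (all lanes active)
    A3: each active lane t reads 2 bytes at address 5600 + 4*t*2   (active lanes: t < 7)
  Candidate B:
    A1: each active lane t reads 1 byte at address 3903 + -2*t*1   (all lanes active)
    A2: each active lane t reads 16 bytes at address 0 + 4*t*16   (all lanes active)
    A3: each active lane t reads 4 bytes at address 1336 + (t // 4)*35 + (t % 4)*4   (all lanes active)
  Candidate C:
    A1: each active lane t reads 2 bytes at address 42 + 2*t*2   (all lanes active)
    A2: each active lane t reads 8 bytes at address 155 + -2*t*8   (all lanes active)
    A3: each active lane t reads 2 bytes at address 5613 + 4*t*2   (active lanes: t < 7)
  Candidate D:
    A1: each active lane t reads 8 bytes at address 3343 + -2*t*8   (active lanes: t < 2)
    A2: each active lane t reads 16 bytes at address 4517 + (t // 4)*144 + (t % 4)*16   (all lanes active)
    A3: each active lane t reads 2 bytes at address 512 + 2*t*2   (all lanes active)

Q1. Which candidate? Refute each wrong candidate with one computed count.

B: A2 gives 8 transactions, not 3
C: A1 gives 2 transactions, not 1
D: A1 gives 2 transactions, not 1
A: all counts match (1,3,2)

Answer: A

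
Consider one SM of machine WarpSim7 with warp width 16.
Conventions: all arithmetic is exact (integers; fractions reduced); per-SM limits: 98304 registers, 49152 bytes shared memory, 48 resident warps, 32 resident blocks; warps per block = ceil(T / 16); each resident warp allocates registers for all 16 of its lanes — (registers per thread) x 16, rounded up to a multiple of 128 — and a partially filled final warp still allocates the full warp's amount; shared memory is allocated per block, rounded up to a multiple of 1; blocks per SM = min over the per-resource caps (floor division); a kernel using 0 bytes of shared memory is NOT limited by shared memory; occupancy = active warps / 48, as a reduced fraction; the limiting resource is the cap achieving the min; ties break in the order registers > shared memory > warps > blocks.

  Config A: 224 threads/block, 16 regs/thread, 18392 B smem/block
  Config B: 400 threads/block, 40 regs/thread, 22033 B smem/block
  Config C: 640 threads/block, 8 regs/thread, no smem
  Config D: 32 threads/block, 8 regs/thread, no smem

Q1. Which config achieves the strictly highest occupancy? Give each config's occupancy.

occupancies: A 7/12, B 25/48, C 5/6, D 1

Answer: D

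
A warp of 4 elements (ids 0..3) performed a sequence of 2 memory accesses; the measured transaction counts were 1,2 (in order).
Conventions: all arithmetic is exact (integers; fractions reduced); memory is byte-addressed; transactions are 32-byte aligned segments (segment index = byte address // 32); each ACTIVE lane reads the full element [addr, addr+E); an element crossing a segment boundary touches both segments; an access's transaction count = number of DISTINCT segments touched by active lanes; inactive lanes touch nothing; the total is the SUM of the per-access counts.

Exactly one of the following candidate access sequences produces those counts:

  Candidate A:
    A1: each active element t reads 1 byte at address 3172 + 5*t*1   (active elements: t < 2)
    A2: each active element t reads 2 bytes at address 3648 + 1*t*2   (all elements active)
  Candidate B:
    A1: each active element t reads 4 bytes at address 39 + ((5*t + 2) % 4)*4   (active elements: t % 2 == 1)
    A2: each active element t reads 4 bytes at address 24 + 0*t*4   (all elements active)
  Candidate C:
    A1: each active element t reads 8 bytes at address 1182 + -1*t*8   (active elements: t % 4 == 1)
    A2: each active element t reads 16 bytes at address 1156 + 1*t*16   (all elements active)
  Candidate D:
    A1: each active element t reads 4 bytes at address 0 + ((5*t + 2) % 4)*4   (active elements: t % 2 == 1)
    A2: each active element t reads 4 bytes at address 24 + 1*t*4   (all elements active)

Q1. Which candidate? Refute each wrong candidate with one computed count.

A: A2 gives 1 transaction, not 2
B: A2 gives 1 transaction, not 2
C: A2 gives 3 transactions, not 2
D: all counts match (1,2)

Answer: D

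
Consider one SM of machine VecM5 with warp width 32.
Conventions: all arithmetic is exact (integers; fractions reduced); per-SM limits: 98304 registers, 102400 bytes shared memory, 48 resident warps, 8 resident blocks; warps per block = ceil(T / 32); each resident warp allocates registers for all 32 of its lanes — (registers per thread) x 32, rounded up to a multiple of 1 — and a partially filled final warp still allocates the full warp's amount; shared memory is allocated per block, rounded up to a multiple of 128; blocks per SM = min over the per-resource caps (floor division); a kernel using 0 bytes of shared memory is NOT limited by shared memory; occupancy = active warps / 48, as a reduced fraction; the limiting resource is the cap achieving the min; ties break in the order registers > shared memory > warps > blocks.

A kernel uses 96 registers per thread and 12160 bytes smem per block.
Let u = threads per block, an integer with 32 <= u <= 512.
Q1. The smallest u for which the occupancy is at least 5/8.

Answer: u = 97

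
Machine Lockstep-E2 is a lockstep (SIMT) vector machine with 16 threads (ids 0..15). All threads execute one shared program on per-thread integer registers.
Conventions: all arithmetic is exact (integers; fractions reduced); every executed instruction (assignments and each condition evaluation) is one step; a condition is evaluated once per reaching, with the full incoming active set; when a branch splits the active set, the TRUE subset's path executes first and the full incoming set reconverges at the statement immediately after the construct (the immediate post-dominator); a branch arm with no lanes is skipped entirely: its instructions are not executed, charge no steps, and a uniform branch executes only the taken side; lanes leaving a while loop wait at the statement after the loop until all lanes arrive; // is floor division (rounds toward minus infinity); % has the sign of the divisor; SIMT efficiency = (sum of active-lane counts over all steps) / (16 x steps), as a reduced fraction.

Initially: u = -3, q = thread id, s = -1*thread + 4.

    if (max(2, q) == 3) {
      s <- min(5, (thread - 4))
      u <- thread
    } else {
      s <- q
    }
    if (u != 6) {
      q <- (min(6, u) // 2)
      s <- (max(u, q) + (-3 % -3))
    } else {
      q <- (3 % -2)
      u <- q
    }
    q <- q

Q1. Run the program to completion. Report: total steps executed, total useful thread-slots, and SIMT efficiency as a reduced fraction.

Answer: 8 steps, 97 useful, 97/128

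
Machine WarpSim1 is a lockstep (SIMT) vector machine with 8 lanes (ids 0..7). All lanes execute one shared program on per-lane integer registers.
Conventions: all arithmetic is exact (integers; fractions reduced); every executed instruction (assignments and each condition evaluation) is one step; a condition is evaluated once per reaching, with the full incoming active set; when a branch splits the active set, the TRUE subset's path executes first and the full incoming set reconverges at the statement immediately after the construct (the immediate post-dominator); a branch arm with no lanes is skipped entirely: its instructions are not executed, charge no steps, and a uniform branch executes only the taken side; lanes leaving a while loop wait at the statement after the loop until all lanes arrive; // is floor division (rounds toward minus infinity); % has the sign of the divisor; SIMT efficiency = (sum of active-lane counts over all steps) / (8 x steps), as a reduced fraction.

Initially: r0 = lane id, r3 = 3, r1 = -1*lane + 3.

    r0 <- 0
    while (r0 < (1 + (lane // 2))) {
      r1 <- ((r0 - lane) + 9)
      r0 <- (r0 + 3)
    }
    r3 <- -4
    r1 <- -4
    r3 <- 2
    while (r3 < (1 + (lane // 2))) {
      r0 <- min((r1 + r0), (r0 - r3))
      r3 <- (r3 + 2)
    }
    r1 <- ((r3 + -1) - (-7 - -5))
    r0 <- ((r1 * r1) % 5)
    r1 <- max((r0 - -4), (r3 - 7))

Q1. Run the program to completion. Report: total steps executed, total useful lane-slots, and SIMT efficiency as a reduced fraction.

Answer: 18 steps, 114 useful, 19/24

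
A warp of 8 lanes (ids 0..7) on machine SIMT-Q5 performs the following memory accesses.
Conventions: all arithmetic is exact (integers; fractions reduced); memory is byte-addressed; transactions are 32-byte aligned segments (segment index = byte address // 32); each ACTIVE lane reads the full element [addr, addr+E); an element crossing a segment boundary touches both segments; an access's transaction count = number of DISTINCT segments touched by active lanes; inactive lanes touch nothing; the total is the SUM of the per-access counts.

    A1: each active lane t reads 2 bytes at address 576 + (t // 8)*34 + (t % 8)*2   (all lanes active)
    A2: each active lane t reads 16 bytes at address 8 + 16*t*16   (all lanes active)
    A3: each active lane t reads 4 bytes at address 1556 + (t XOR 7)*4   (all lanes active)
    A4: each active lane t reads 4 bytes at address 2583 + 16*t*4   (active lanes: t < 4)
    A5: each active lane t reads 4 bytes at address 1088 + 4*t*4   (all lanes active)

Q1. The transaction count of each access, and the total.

A1: 1 transaction
A2: 8 transactions
A3: 2 transactions
A4: 4 transactions
A5: 4 transactions

Answer: 1,8,2,4,4; total 19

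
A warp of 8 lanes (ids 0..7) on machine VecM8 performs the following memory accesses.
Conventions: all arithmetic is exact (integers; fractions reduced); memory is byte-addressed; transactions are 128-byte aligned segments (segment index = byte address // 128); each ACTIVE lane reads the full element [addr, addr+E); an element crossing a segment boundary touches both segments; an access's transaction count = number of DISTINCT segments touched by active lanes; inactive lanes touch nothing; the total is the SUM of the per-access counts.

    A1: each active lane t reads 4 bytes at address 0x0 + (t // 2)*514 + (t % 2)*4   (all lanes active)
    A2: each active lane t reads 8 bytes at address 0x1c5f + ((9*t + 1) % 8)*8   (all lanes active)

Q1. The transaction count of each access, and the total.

A1: 4 transactions
A2: 2 transactions

Answer: 4,2; total 6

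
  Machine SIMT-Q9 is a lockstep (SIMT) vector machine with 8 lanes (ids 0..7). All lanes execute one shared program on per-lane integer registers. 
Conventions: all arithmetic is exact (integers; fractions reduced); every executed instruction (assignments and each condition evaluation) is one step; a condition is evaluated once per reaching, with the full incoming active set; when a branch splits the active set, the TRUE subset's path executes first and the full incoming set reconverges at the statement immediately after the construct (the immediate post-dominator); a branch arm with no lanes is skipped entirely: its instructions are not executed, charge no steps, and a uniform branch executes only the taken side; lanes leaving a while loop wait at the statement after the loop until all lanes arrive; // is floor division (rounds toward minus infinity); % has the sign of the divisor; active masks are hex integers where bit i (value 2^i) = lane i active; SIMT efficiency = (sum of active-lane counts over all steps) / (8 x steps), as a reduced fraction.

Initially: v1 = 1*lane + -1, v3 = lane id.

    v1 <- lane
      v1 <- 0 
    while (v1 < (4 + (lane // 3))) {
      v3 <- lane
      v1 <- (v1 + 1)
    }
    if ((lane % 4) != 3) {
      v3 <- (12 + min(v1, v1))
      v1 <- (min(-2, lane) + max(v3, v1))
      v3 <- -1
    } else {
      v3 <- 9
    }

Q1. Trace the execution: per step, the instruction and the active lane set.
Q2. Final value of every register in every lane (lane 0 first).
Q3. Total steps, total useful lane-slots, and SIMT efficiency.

step 0: v1 <- lane                   0xff
step 1: v1 <- 0                      0xff
step 2: eval (v1 < (4 + (lane // 3))) 0xff
step 3: v3 <- lane                   0xff
step 4: v1 <- (v1 + 1)               0xff
step 5: eval (v1 < (4 + (lane // 3))) 0xff
step 6: v3 <- lane                   0xff
step 7: v1 <- (v1 + 1)               0xff
step 8: eval (v1 < (4 + (lane // 3))) 0xff
step 9: v3 <- lane                   0xff
step 10: v1 <- (v1 + 1)               0xff
step 11: eval (v1 < (4 + (lane // 3))) 0xff
step 12: v3 <- lane                   0xff
step 13: v1 <- (v1 + 1)               0xff
step 14: eval (v1 < (4 + (lane // 3))) 0xff
step 15: v3 <- lane                   0xf8
step 16: v1 <- (v1 + 1)               0xf8
step 17: eval (v1 < (4 + (lane // 3))) 0xf8
step 18: v3 <- lane                   0xc0
step 19: v1 <- (v1 + 1)               0xc0
step 20: eval (v1 < (4 + (lane // 3))) 0xc0
step 21: eval ((lane % 4) != 3)       0xff
step 22: v3 <- (12 + min(v1, v1))     0x77
step 23: v1 <- (min(-2, lane) + max(v3, v1)) 0x77
step 24: v3 <- -1                     0x77
step 25: v3 <- 9                      0x88

Answer: 26 steps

v1: 14,14,14,5,15,15,16,6
v3: -1,-1,-1,9,-1,-1,-1,9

steps = 26; useful = 169; efficiency = 169/208 = 13/16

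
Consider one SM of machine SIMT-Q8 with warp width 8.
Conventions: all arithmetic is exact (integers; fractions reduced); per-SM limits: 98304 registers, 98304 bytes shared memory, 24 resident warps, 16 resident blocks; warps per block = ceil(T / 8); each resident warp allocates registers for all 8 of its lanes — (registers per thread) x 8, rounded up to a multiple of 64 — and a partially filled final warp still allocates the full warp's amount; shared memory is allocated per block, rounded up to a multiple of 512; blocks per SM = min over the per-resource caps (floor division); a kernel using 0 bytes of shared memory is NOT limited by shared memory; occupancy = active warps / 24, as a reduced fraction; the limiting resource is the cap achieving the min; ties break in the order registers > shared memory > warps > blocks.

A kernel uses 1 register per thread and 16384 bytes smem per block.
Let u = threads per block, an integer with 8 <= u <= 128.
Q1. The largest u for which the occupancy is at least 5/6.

Answer: u = 96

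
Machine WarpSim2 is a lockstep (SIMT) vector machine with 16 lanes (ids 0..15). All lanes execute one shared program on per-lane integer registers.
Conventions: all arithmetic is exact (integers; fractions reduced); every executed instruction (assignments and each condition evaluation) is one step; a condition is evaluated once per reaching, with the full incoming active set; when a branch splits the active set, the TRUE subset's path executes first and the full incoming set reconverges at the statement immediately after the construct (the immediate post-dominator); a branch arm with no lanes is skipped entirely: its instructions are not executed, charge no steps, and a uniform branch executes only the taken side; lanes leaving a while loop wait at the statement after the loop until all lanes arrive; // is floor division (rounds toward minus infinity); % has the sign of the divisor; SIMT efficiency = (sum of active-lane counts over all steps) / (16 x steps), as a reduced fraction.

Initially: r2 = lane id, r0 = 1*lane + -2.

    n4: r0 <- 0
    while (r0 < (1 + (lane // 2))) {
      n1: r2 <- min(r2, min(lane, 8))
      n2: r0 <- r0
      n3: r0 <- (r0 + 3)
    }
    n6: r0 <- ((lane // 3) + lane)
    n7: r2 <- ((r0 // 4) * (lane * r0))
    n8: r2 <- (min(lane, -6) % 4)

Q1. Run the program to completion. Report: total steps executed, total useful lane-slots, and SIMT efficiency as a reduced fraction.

Answer: 17 steps, 200 useful, 25/34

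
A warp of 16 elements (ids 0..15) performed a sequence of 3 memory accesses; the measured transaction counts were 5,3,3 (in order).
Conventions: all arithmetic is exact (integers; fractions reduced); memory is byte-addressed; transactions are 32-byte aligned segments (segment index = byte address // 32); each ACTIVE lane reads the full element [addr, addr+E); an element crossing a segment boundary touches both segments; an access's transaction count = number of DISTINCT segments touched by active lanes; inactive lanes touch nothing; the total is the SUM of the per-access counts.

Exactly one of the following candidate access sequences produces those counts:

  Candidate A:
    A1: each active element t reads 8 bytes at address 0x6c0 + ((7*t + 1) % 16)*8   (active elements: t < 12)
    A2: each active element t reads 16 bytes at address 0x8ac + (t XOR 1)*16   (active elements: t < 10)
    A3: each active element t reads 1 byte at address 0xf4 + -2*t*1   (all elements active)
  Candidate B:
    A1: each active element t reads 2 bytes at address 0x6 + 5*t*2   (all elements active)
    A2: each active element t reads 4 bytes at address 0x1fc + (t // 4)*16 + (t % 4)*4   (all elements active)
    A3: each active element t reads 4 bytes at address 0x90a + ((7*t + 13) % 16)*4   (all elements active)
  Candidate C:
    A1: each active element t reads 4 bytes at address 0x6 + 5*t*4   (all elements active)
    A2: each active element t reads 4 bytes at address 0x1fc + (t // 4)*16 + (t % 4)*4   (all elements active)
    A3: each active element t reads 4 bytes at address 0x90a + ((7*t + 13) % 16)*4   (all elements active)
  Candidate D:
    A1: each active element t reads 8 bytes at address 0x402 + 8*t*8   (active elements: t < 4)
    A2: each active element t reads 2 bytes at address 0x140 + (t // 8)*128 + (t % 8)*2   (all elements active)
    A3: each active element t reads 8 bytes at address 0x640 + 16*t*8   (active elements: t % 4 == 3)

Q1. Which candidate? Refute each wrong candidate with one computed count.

A: A1 gives 4 transactions, not 5
C: A1 gives 10 transactions, not 5
D: A1 gives 4 transactions, not 5
B: all counts match (5,3,3)

Answer: B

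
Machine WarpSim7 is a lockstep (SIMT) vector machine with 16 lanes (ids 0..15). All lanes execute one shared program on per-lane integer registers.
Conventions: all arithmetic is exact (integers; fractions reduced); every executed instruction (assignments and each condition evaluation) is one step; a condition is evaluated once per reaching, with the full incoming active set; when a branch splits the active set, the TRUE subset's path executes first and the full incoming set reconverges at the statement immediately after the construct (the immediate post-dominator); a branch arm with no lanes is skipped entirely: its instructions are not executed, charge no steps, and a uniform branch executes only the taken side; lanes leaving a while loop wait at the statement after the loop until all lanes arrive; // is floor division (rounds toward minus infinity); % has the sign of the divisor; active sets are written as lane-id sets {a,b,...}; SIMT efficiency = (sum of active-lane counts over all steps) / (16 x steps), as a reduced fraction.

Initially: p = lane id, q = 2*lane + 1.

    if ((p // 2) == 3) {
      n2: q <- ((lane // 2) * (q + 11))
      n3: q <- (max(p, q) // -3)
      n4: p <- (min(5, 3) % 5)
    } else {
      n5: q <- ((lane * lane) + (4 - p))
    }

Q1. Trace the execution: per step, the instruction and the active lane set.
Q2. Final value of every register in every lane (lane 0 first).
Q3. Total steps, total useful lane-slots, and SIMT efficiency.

step 0: eval ((p // 2) == 3)         {0,1,2,3,4,5,6,7,8,9,10,11,12,13,14,15}
step 1: q <- ((lane // 2) * (q + 11)) {6,7}
step 2: q <- (max(p, q) // -3)       {6,7}
step 3: p <- (min(5, 3) % 5)         {6,7}
step 4: q <- ((lane * lane) + (4 - p)) {0,1,2,3,4,5,8,9,10,11,12,13,14,15}

Answer: 5 steps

p: 0,1,2,3,4,5,3,3,8,9,10,11,12,13,14,15
q: 4,4,6,10,16,24,-24,-26,60,76,94,114,136,160,186,214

steps = 5; useful = 36; efficiency = 36/80 = 9/20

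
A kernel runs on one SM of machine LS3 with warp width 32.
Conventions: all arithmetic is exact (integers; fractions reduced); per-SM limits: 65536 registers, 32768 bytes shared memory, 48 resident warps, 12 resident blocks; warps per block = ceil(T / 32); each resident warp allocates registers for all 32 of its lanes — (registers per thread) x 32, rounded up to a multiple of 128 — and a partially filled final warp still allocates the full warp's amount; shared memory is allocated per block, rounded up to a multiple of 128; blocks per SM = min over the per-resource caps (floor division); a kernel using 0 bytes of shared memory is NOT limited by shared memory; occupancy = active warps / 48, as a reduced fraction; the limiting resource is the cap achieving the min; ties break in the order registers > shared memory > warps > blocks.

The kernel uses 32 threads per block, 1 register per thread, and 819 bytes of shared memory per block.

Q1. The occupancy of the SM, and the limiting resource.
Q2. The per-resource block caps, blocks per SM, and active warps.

Answer: occupancy 1/4, limited by blocks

registers: 512 blocks
shared memory: 36 blocks
warps: 48 blocks
blocks: 12 blocks

Answer: 12 blocks, 12 active warps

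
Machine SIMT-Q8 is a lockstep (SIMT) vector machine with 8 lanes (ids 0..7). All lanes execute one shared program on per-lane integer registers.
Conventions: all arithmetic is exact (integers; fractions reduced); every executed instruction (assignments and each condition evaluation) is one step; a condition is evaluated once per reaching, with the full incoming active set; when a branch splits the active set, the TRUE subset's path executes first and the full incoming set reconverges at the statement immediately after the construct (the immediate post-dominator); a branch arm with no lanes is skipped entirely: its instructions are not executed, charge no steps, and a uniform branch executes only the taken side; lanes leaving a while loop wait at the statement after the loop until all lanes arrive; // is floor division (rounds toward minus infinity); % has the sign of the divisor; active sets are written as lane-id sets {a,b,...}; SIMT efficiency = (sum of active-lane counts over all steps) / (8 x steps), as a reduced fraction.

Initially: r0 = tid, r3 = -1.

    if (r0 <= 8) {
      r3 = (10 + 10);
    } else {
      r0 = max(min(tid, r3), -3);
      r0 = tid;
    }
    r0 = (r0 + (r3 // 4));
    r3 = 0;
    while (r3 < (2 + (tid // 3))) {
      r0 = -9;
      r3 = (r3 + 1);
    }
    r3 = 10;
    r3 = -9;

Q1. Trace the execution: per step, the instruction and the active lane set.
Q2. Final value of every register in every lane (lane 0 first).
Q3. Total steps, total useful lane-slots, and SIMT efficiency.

step 0: eval (r0 <= 8)               {0,1,2,3,4,5,6,7}
step 1: r3 <- (10 + 10)              {0,1,2,3,4,5,6,7}
step 2: r0 <- (r0 + (r3 // 4))       {0,1,2,3,4,5,6,7}
step 3: r3 <- 0                      {0,1,2,3,4,5,6,7}
step 4: eval (r3 < (2 + (tid // 3))) {0,1,2,3,4,5,6,7}
step 5: r0 <- -9                     {0,1,2,3,4,5,6,7}
step 6: r3 <- (r3 + 1)               {0,1,2,3,4,5,6,7}
step 7: eval (r3 < (2 + (tid // 3))) {0,1,2,3,4,5,6,7}
step 8: r0 <- -9                     {0,1,2,3,4,5,6,7}
step 9: r3 <- (r3 + 1)               {0,1,2,3,4,5,6,7}
step 10: eval (r3 < (2 + (tid // 3))) {0,1,2,3,4,5,6,7}
step 11: r0 <- -9                     {3,4,5,6,7}
step 12: r3 <- (r3 + 1)               {3,4,5,6,7}
step 13: eval (r3 < (2 + (tid // 3))) {3,4,5,6,7}
step 14: r0 <- -9                     {6,7}
step 15: r3 <- (r3 + 1)               {6,7}
step 16: eval (r3 < (2 + (tid // 3))) {6,7}
step 17: r3 <- 10                     {0,1,2,3,4,5,6,7}
step 18: r3 <- -9                     {0,1,2,3,4,5,6,7}

Answer: 19 steps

r0: -9,-9,-9,-9,-9,-9,-9,-9
r3: -9,-9,-9,-9,-9,-9,-9,-9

steps = 19; useful = 125; efficiency = 125/152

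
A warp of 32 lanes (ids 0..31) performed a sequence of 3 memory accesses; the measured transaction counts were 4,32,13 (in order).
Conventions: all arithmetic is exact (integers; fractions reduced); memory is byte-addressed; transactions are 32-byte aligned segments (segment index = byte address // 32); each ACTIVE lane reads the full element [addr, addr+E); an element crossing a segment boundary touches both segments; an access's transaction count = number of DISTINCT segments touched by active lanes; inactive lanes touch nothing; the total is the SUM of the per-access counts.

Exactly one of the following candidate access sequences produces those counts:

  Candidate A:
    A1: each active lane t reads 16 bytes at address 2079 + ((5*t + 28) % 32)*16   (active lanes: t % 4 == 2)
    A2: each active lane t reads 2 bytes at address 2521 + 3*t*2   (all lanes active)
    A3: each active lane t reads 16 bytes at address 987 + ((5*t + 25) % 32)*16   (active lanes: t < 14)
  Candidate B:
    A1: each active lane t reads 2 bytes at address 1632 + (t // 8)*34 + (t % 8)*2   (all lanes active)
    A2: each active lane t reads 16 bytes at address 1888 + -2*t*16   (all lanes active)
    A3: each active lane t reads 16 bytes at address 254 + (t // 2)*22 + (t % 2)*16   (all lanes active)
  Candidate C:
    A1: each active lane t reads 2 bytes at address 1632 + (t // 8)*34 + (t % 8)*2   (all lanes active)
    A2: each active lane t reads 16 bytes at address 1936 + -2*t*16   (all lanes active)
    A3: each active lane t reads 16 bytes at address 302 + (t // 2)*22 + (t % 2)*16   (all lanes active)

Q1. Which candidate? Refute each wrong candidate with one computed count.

A: A1 gives 16 transactions, not 4
C: A3 gives 12 transactions, not 13
B: all counts match (4,32,13)

Answer: B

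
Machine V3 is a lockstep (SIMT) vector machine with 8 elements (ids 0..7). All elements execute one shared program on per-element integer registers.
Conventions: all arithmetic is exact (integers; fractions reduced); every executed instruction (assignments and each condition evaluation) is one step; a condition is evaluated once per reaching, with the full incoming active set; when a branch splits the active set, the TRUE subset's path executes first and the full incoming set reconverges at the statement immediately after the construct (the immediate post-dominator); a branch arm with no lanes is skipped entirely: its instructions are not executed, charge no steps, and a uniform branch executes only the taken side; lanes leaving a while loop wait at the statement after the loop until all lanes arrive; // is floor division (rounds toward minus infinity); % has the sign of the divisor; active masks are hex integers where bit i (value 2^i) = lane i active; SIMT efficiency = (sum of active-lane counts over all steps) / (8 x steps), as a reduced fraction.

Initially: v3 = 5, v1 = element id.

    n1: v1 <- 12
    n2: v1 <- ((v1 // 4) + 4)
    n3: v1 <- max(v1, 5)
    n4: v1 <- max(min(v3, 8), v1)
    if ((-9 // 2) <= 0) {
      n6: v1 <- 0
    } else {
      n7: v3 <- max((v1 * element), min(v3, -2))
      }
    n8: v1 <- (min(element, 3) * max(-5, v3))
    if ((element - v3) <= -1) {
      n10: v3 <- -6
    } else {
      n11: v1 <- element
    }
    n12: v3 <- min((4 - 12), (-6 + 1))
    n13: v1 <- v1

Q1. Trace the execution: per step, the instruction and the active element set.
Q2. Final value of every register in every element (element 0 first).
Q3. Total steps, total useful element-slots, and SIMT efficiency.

step 0: v1 <- 12                     0xff
step 1: v1 <- ((v1 // 4) + 4)        0xff
step 2: v1 <- max(v1, 5)             0xff
step 3: v1 <- max(min(v3, 8), v1)    0xff
step 4: eval ((-9 // 2) <= 0)        0xff
step 5: v1 <- 0                      0xff
step 6: v1 <- (min(element, 3) * max(-5, v3)) 0xff
step 7: eval ((element - v3) <= -1)  0xff
step 8: v3 <- -6                     0x1f
step 9: v1 <- element                0xe0
step 10: v3 <- min((4 - 12), (-6 + 1)) 0xff
step 11: v1 <- v1                     0xff

Answer: 12 steps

v3: -8,-8,-8,-8,-8,-8,-8,-8
v1: 0,5,10,15,15,5,6,7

steps = 12; useful = 88; efficiency = 88/96 = 11/12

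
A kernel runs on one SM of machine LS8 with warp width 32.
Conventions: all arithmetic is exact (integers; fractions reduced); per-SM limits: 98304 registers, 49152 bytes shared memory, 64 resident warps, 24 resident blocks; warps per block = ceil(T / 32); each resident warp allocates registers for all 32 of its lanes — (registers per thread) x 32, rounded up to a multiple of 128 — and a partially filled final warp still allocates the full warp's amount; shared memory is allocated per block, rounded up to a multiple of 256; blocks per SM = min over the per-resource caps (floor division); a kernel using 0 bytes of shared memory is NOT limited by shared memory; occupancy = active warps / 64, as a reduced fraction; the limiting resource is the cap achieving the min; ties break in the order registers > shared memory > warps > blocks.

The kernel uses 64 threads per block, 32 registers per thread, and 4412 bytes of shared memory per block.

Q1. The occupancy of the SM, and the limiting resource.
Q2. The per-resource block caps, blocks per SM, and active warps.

Answer: occupancy 5/16, limited by shared memory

registers: 48 blocks
shared memory: 10 blocks
warps: 32 blocks
blocks: 24 blocks

Answer: 10 blocks, 20 active warps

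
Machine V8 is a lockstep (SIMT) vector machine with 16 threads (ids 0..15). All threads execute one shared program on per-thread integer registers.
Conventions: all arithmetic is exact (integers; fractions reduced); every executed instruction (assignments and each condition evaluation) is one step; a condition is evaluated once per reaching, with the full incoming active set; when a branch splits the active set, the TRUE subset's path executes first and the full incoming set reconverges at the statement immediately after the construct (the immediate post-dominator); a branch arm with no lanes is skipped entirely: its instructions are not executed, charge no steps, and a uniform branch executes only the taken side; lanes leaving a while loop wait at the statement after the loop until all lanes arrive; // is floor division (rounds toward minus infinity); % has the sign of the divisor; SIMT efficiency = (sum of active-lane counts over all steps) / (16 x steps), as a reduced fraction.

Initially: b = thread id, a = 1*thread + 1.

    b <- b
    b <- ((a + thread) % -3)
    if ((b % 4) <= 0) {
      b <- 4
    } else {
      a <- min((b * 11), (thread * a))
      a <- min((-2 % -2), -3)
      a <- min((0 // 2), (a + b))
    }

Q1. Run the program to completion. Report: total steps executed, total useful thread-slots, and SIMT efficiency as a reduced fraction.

Answer: 7 steps, 86 useful, 43/56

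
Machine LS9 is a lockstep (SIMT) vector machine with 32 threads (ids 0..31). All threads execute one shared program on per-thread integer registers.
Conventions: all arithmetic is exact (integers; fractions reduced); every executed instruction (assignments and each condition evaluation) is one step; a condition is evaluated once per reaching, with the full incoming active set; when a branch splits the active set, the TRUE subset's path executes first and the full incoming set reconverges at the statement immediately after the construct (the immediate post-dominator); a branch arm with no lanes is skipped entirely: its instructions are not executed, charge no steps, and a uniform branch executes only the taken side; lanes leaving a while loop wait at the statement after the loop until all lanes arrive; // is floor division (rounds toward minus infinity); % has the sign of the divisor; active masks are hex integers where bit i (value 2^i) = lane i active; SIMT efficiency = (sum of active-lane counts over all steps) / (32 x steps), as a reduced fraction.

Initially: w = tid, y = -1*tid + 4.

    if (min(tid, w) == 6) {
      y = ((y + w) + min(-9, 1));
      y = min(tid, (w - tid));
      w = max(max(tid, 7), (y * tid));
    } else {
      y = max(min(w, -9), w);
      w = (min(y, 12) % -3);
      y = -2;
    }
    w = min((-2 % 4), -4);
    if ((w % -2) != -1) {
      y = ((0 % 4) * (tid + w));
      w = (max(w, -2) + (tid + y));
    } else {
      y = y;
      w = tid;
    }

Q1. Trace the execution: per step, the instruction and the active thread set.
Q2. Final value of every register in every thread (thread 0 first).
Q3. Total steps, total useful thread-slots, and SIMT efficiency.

step 0: eval (min(tid, w) == 6)      0xffffffff
step 1: y <- ((y + w) + min(-9, 1))  0x00000040
step 2: y <- min(tid, (w - tid))     0x00000040
step 3: w <- max(max(tid, 7), (y * tid)) 0x00000040
step 4: y <- max(min(w, -9), w)      0xffffffbf
step 5: w <- (min(y, 12) % -3)       0xffffffbf
step 6: y <- -2                      0xffffffbf
step 7: w <- min((-2 % 4), -4)       0xffffffff
step 8: eval ((w % -2) != -1)        0xffffffff
step 9: y <- ((0 % 4) * (tid + w))   0xffffffff
step 10: w <- (max(w, -2) + (tid + y)) 0xffffffff

Answer: 11 steps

w: -2,-1,0,1,2,3,4,5,6,7,8,9,10,11,12,13,14,15,16,17,18,19,20,21,22,23,24,25,26,27,28,29
y: 0,0,0,0,0,0,0,0,0,0,0,0,0,0,0,0,0,0,0,0,0,0,0,0,0,0,0,0,0,0,0,0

steps = 11; useful = 256; efficiency = 256/352 = 8/11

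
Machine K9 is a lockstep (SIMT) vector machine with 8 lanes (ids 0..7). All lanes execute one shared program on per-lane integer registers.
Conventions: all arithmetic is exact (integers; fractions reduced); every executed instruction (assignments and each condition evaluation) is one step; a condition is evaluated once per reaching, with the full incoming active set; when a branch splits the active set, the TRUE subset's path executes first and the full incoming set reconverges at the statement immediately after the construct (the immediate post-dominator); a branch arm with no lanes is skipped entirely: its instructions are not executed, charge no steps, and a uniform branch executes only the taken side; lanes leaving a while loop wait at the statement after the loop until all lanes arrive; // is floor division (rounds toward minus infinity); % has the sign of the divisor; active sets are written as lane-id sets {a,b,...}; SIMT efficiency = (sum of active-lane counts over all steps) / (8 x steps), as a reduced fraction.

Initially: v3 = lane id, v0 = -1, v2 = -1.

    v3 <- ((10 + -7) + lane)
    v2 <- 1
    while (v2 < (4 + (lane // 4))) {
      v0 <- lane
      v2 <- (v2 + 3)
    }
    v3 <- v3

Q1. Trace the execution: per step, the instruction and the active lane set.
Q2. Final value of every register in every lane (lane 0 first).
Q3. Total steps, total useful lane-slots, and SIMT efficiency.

step 0: v3 <- ((10 + -7) + lane)     {0,1,2,3,4,5,6,7}
step 1: v2 <- 1                      {0,1,2,3,4,5,6,7}
step 2: eval (v2 < (4 + (lane // 4))) {0,1,2,3,4,5,6,7}
step 3: v0 <- lane                   {0,1,2,3,4,5,6,7}
step 4: v2 <- (v2 + 3)               {0,1,2,3,4,5,6,7}
step 5: eval (v2 < (4 + (lane // 4))) {0,1,2,3,4,5,6,7}
step 6: v0 <- lane                   {4,5,6,7}
step 7: v2 <- (v2 + 3)               {4,5,6,7}
step 8: eval (v2 < (4 + (lane // 4))) {4,5,6,7}
step 9: v3 <- v3                     {0,1,2,3,4,5,6,7}

Answer: 10 steps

v3: 3,4,5,6,7,8,9,10
v0: 0,1,2,3,4,5,6,7
v2: 4,4,4,4,7,7,7,7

steps = 10; useful = 68; efficiency = 68/80 = 17/20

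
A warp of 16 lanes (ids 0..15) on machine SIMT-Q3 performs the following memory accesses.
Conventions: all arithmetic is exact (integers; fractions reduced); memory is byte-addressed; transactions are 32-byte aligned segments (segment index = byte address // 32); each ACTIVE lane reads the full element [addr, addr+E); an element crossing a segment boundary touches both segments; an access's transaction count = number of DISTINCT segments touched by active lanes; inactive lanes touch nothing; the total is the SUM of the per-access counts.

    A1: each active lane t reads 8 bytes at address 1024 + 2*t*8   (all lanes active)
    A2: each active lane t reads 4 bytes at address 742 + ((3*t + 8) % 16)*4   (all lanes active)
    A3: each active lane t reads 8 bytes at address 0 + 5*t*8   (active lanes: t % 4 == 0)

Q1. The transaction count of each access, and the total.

A1: 8 transactions
A2: 3 transactions
A3: 4 transactions

Answer: 8,3,4; total 15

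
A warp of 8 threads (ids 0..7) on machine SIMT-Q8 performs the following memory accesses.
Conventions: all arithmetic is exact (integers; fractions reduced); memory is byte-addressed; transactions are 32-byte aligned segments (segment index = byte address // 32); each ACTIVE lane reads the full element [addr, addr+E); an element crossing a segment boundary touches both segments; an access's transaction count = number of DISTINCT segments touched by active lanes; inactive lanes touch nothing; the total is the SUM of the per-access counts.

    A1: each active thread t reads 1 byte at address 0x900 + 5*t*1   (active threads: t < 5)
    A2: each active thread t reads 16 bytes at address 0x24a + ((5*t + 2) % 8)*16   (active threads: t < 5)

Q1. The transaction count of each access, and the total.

A1: 1 transaction
A2: 5 transactions

Answer: 1,5; total 6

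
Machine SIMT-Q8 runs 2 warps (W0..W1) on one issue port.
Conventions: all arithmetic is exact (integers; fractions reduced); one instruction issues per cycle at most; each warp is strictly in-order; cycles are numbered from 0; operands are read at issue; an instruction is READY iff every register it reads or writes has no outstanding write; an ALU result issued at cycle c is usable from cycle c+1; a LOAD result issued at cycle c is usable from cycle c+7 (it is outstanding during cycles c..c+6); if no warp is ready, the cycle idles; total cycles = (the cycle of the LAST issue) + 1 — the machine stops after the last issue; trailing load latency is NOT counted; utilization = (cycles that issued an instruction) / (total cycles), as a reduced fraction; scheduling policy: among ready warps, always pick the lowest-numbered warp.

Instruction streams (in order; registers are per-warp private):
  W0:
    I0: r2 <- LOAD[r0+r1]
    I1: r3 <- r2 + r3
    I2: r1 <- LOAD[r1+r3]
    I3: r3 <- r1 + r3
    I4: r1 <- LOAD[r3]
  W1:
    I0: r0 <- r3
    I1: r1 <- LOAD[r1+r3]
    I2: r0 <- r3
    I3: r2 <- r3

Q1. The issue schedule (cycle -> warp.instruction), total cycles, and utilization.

cycle 0: W0.I0
cycle 1: W1.I0
cycle 2: W1.I1
cycle 3: W1.I2
cycle 4: W1.I3
cycle 5: idle
cycle 6: idle
cycle 7: W0.I1
cycle 8: W0.I2
cycle 9: idle
cycle 10: idle
cycle 11: idle
cycle 12: idle
cycle 13: idle
cycle 14: idle
cycle 15: W0.I3
cycle 16: W0.I4

Answer: 17 cycles, utilization 9/17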